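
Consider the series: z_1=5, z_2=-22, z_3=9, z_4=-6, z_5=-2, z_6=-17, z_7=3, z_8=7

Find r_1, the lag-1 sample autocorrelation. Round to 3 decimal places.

Mean z̄ = (5 − 22 + 9 − 6 − 2 − 17 + 3 + 7)/8 = -2.8750
Deviations from mean: 7.8750, -19.1250, 11.8750, -3.1250, 0.8750, -14.1250, 5.8750, 9.8750
Σ(z_t−z̄)(z_{t+1}−z̄) = (-150.6094) + (-227.1094) + (-37.1094) + (-2.7344) + (-12.3594) + (-82.9844) + (58.0156) = -454.8906
Denominator Σ(z_t−z̄)² = 910.8750
r_1 = -454.8906 / 910.8750 = -0.499

-0.499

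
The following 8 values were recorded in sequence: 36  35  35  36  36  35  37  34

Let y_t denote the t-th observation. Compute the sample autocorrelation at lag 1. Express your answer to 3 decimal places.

Mean ȳ = (36 + 35 + 35 + 36 + 36 + 35 + 37 + 34)/8 = 35.5000
Numerator Σ_{t=1}^{7}(y_t−ȳ)(y_{t+1}−ȳ) = -3.2500
Denominator Σ(y_t−ȳ)² = 6.0000
r_1 = -3.2500 / 6.0000 = -0.542

-0.542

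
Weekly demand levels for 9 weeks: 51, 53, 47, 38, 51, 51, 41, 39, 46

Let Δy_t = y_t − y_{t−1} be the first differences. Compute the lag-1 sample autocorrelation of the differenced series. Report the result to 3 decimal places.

-0.178

First differences Δy: 2, -6, -9, 13, 0, -10, -2, 7
Mean of differences = -0.6250
Numerator Σ(Δy_t−Δȳ)(Δy_{t+1}−Δȳ) = -78.1406
Denominator Σ(Δy_t−Δȳ)² = 439.8750
r_1(Δy) = -78.1406 / 439.8750 = -0.178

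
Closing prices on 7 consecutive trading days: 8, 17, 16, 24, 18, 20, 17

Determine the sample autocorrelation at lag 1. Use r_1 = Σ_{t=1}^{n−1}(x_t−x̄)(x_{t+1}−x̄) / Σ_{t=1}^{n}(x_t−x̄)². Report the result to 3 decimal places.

Mean x̄ = (8 + 17 + 16 + 24 + 18 + 20 + 17)/7 = 17.1429
Σ(x_t−x̄)(x_{t+1}−x̄) = (1.3061) + (0.1633) + (-7.8367) + (5.8776) + (2.4490) + (-0.4082) = 1.5510
Denominator Σ(x_t−x̄)² = 140.8571
r_1 = 1.5510 / 140.8571 = 0.011

0.011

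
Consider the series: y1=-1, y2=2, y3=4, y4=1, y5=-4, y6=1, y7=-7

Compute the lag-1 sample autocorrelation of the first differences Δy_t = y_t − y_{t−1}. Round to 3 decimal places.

First differences Δy: 3, 2, -3, -5, 5, -8
Mean of differences = -1.0000
Numerator Σ(Δy_t−Δȳ)(Δy_{t+1}−Δȳ) = -52.0000
Denominator Σ(Δy_t−Δȳ)² = 130.0000
r_1(Δy) = -52.0000 / 130.0000 = -0.400

-0.400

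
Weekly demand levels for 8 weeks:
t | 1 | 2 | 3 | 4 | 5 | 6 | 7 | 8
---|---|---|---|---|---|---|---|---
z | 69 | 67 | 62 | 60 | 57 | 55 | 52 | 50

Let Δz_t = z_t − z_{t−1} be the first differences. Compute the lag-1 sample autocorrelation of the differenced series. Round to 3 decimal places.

First differences Δz: -2, -5, -2, -3, -2, -3, -2
Mean of differences = -2.7143
Numerator Σ(Δz_t−Δz̄)(Δz_{t+1}−Δz̄) = -4.0816
Denominator Σ(Δz_t−Δz̄)² = 7.4286
r_1(Δz) = -4.0816 / 7.4286 = -0.549

-0.549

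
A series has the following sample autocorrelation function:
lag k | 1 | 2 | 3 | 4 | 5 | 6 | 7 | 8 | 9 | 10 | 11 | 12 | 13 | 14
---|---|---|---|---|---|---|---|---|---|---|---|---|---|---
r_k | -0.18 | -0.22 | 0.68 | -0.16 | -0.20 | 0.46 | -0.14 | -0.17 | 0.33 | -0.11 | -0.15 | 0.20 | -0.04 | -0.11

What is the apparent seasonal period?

3

The largest autocorrelation is r_3 = 0.68, with weaker echoes at lags 6 (0.46), 9 (0.33) and 12 (0.20); the remaining lags stay at or below -0.04.
The dominant spike at lag 3 indicates a seasonal period of 3.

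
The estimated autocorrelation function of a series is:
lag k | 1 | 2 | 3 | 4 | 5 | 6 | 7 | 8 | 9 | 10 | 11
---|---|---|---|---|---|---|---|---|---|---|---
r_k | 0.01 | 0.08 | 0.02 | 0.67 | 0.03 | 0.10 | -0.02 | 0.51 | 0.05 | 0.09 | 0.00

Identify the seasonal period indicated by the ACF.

4

The largest autocorrelation is r_4 = 0.67, with a weaker echo at lag 8 (0.51); the remaining lags stay at or below 0.10.
The dominant spike at lag 4 indicates a seasonal period of 4.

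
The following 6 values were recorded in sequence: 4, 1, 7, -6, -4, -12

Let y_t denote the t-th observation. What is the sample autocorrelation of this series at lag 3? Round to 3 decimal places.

Mean ȳ = (4 + 1 + 7 − 6 − 4 − 12)/6 = -1.6667
Σ(y_t−ȳ)(y_{t+3}−ȳ) = (-24.5556) + (-6.2222) + (-89.5556) = -120.3333
Denominator Σ(y_t−ȳ)² = 245.3333
r_3 = -120.3333 / 245.3333 = -0.490

-0.490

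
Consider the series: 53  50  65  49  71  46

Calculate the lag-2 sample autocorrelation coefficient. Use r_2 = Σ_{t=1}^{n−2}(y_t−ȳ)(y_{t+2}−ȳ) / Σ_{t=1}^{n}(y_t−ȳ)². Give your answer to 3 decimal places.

0.441

Mean ȳ = (53 + 50 + 65 + 49 + 71 + 46)/6 = 55.6667
Deviations from mean: -2.6667, -5.6667, 9.3333, -6.6667, 15.3333, -9.6667
Σ(y_t−ȳ)(y_{t+2}−ȳ) = (-24.8889) + (37.7778) + (143.1111) + (64.4444) = 220.4444
Denominator Σ(y_t−ȳ)² = 499.3333
r_2 = 220.4444 / 499.3333 = 0.441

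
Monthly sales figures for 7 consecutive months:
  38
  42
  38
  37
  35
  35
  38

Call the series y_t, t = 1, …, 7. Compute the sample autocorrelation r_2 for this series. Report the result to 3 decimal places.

-0.091

Mean ȳ = (38 + 42 + 38 + 37 + 35 + 35 + 38)/7 = 37.5714
Σ(y_t−ȳ)(y_{t+2}−ȳ) = (0.1837) + (-2.5306) + (-1.1020) + (1.4694) + (-1.1020) = -3.0816
Denominator Σ(y_t−ȳ)² = 33.7143
r_2 = -3.0816 / 33.7143 = -0.091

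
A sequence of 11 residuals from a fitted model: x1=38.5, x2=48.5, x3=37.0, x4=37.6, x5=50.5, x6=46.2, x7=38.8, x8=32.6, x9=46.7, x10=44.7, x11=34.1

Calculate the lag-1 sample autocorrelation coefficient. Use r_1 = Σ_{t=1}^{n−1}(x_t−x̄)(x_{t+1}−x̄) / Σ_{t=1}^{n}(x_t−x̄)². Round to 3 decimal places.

Mean x̄ = (38.5 + 48.5 + 37.0 + 37.6 + 50.5 + 46.2 + 38.8 + 32.6 + 46.7 + 44.7 + 34.1)/11 = 41.3818
Numerator Σ_{t=1}^{10}(x_t−x̄)(x_{t+1}−x̄) = -68.6685
Denominator Σ(x_t−x̄)² = 374.9364
r_1 = -68.6685 / 374.9364 = -0.183

-0.183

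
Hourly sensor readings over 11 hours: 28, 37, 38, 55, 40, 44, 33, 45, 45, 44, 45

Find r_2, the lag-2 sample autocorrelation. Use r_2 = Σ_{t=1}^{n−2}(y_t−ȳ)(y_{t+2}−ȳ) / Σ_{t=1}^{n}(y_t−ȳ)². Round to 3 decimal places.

0.077

Mean ȳ = (28 + 37 + 38 + 55 + 40 + 44 + 33 + 45 + 45 + 44 + 45)/11 = 41.2727
Numerator Σ_{t=1}^{9}(y_t−ȳ)(y_{t+2}−ȳ) = 40.3058
Denominator Σ(y_t−ȳ)² = 520.1818
r_2 = 40.3058 / 520.1818 = 0.077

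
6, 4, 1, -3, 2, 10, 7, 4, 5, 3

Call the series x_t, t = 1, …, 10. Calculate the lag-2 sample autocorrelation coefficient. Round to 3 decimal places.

-0.401

Mean x̄ = (6 + 4 + 1 − 3 + 2 + 10 + 7 + 4 + 5 + 3)/10 = 3.9000
Numerator Σ_{t=1}^{8}(x_t−x̄)(x_{t+2}−x̄) = -45.3200
Denominator Σ(x_t−x̄)² = 112.9000
r_2 = -45.3200 / 112.9000 = -0.401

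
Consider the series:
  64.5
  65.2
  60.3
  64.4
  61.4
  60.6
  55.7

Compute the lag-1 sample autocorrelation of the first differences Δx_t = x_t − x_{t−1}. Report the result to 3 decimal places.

First differences Δx: 0.7, -4.9, 4.1, -3.0, -0.8, -4.9
Mean of differences = -1.4667
Numerator Σ(Δx_t−Δx̄)(Δx_{t+1}−Δx̄) = -38.3978
Denominator Σ(Δx_t−Δx̄)² = 62.0533
r_1(Δx) = -38.3978 / 62.0533 = -0.619

-0.619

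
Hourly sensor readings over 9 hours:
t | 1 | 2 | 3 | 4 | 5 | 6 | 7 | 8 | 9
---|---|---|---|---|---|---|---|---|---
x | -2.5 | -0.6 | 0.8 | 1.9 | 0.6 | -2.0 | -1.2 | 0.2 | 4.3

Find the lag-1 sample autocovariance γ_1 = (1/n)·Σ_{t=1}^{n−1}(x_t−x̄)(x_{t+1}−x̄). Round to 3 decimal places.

0.614

Mean x̄ = (-2.5 − 0.6 + 0.8 + 1.9 + 0.6 − 2.0 − 1.2 + 0.2 + 4.3)/9 = 0.1667
Σ_{t=1}^{8}(x_t−x̄)(x_{t+1}−x̄) = 5.5222
γ_1 = 5.5222 / 9 = 0.614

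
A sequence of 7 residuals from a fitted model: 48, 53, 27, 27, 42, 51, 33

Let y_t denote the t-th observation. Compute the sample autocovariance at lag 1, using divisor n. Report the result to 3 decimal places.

3.283

Mean ȳ = (48 + 53 + 27 + 27 + 42 + 51 + 33)/7 = 40.1429
Σ_{t=1}^{6}(y_t−ȳ)(y_{t+1}−ȳ) = 22.9796
γ_1 = 22.9796 / 7 = 3.283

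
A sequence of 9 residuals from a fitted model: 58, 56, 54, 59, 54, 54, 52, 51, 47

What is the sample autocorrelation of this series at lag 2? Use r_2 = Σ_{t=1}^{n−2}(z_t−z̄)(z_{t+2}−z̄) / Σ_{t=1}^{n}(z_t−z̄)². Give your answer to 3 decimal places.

Mean z̄ = (58 + 56 + 54 + 59 + 54 + 54 + 52 + 51 + 47)/9 = 53.8889
Σ(z_t−z̄)(z_{t+2}−z̄) = (0.4568) + (10.7901) + (0.0123) + (0.5679) + (-0.2099) + (-0.3210) + (13.0123) = 24.3086
Denominator Σ(z_t−z̄)² = 106.8889
r_2 = 24.3086 / 106.8889 = 0.227

0.227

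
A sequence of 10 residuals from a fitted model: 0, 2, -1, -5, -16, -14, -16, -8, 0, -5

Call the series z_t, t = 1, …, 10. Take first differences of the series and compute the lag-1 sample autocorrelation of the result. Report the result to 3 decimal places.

First differences Δz: 2, -3, -4, -11, 2, -2, 8, 8, -5
Mean of differences = -0.5556
Numerator Σ(Δz_t−Δz̄)(Δz_{t+1}−Δz̄) = 30.5802
Denominator Σ(Δz_t−Δz̄)² = 308.2222
r_1(Δz) = 30.5802 / 308.2222 = 0.099

0.099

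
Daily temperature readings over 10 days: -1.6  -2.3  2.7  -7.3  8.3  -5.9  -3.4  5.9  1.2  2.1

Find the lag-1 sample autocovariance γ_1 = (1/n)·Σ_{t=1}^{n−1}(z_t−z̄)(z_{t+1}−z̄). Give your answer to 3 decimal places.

Mean z̄ = (-1.6 − 2.3 + 2.7 − 7.3 + 8.3 − 5.9 − 3.4 + 5.9 + 1.2 + 2.1)/10 = -0.0300
Σ_{t=1}^{9}(z_t−z̄)(z_{t+1}−z̄) = -122.2249
γ_1 = -122.2249 / 10 = -12.222

-12.222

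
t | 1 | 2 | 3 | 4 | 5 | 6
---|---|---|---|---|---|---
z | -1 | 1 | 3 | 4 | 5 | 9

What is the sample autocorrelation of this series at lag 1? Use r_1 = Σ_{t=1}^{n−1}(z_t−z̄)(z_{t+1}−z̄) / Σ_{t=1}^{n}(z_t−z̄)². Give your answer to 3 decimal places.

Mean z̄ = (-1 + 1 + 3 + 4 + 5 + 9)/6 = 3.5000
Deviations from mean: -4.5000, -2.5000, -0.5000, 0.5000, 1.5000, 5.5000
Σ(z_t−z̄)(z_{t+1}−z̄) = (11.2500) + (1.2500) + (-0.2500) + (0.7500) + (8.2500) = 21.2500
Denominator Σ(z_t−z̄)² = 59.5000
r_1 = 21.2500 / 59.5000 = 0.357

0.357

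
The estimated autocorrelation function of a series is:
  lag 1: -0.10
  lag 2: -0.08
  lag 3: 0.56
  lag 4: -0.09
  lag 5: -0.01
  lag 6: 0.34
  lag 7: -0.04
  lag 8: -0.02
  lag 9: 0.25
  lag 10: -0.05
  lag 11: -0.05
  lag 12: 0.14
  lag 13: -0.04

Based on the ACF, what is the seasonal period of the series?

3

The largest autocorrelation is r_3 = 0.56, with weaker echoes at lags 6 (0.34) and 9 (0.25); the remaining lags stay at or below 0.14.
The dominant spike at lag 3 indicates a seasonal period of 3.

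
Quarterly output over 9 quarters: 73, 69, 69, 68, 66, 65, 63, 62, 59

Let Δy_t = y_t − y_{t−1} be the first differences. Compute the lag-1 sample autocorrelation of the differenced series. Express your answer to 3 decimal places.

-0.375

First differences Δy: -4, 0, -1, -2, -1, -2, -1, -3
Mean of differences = -1.7500
Numerator Σ(Δy_t−Δȳ)(Δy_{t+1}−Δȳ) = -4.3125
Denominator Σ(Δy_t−Δȳ)² = 11.5000
r_1(Δy) = -4.3125 / 11.5000 = -0.375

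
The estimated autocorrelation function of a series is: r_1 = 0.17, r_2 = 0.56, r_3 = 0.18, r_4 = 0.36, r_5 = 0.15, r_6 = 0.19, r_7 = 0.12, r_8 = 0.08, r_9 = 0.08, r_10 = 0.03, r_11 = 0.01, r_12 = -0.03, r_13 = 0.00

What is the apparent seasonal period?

2

The largest autocorrelation is r_2 = 0.56, with weaker echoes at lags 4 (0.36) and 6 (0.19); the remaining lags stay at or below 0.18.
The dominant spike at lag 2 indicates a seasonal period of 2.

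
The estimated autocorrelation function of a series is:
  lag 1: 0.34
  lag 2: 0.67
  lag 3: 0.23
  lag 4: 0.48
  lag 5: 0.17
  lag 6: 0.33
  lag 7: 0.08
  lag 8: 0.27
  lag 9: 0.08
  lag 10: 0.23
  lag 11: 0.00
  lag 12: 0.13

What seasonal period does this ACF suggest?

2

The largest autocorrelation is r_2 = 0.67, with a weaker echo at lag 4 (0.48); the remaining lags stay at or below 0.34.
The dominant spike at lag 2 indicates a seasonal period of 2.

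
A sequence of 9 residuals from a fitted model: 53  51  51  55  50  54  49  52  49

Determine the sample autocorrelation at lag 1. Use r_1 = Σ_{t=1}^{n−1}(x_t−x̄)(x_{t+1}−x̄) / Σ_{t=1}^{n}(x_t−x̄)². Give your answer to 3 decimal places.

Mean x̄ = (53 + 51 + 51 + 55 + 50 + 54 + 49 + 52 + 49)/9 = 51.5556
Numerator Σ_{t=1}^{8}(x_t−x̄)(x_{t+1}−x̄) = -20.0864
Denominator Σ(x_t−x̄)² = 36.2222
r_1 = -20.0864 / 36.2222 = -0.555

-0.555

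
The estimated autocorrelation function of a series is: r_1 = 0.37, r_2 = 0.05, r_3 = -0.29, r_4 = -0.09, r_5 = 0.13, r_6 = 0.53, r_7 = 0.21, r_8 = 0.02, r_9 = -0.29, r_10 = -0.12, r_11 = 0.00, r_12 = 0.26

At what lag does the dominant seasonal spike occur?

6

The largest autocorrelation is r_6 = 0.53; the remaining lags stay at or below 0.37. The elevated value at lag 1 (0.37), dropping to 0.05 at lag 2, reflects decaying short-term dependence rather than seasonality.
The dominant spike at lag 6 indicates a seasonal period of 6.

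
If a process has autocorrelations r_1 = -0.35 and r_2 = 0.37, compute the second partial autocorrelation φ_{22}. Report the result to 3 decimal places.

0.282

φ_{22} = (r_2 − r_1²) / (1 − r_1²)
r_1² = (-0.35)² = 0.1225
Numerator = 0.37 − 0.1225 = 0.2475; denominator = 1 − 0.1225 = 0.8775
φ_{22} = 0.2475 / 0.8775 = 0.282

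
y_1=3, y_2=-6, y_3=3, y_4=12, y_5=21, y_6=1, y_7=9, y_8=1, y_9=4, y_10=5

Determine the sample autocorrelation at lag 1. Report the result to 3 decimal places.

0.100

Mean ȳ = (3 − 6 + 3 + 12 + 21 + 1 + 9 + 1 + 4 + 5)/10 = 5.3000
Numerator Σ_{t=1}^{9}(y_t−ȳ)(y_{t+1}−ȳ) = 48.4100
Denominator Σ(y_t−ȳ)² = 482.1000
r_1 = 48.4100 / 482.1000 = 0.100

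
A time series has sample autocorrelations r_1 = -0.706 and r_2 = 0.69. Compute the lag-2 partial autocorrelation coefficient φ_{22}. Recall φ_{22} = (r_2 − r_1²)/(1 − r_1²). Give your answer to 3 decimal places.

φ_{22} = (r_2 − r_1²) / (1 − r_1²)
r_1² = (-0.706)² = 0.498436
Numerator = 0.69 − 0.4984 = 0.1916; denominator = 1 − 0.4984 = 0.5016
φ_{22} = 0.1916 / 0.5016 = 0.382

0.382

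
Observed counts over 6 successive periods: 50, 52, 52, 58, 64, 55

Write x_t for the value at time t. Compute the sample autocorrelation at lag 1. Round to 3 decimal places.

0.308

Mean x̄ = (50 + 52 + 52 + 58 + 64 + 55)/6 = 55.1667
Numerator Σ_{t=1}^{5}(x_t−x̄)(x_{t+1}−x̄) = 40.9722
Denominator Σ(x_t−x̄)² = 132.8333
r_1 = 40.9722 / 132.8333 = 0.308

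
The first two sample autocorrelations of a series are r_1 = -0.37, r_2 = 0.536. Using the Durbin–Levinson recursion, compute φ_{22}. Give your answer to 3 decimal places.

φ_{22} = (r_2 − r_1²) / (1 − r_1²)
r_1² = (-0.37)² = 0.1369
Numerator = 0.536 − 0.1369 = 0.3991; denominator = 1 − 0.1369 = 0.8631
φ_{22} = 0.3991 / 0.8631 = 0.462

0.462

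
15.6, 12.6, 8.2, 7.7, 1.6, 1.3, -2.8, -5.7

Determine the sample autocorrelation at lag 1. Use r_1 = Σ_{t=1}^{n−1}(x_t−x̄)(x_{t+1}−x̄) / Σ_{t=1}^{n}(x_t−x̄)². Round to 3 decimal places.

Mean x̄ = (15.6 + 12.6 + 8.2 + 7.7 + 1.6 + 1.3 − 2.8 − 5.7)/8 = 4.8125
Deviations from mean: 10.7875, 7.7875, 3.3875, 2.8875, -3.2125, -3.5125, -7.6125, -10.5125
Numerator Σ_{t=1}^{7}(x_t−x̄)(x_{t+1}−x̄) = 228.9423
Denominator Σ(x_t−x̄)² = 387.9488
r_1 = 228.9423 / 387.9488 = 0.590

0.590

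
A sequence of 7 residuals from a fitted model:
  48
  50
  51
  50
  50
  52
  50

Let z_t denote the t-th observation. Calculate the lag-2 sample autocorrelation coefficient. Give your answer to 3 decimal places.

-0.247

Mean z̄ = (48 + 50 + 51 + 50 + 50 + 52 + 50)/7 = 50.1429
Deviations from mean: -2.1429, -0.1429, 0.8571, -0.1429, -0.1429, 1.8571, -0.1429
Σ(z_t−z̄)(z_{t+2}−z̄) = (-1.8367) + (0.0204) + (-0.1224) + (-0.2653) + (0.0204) = -2.1837
Denominator Σ(z_t−z̄)² = 8.8571
r_2 = -2.1837 / 8.8571 = -0.247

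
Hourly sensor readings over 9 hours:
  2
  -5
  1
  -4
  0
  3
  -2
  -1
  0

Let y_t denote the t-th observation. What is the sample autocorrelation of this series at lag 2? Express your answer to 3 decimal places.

0.085

Mean ȳ = (2 − 5 + 1 − 4 + 0 + 3 − 2 − 1 + 0)/9 = -0.6667
Numerator Σ_{t=1}^{7}(y_t−ȳ)(y_{t+2}−ȳ) = 4.7778
Denominator Σ(y_t−ȳ)² = 56.0000
r_2 = 4.7778 / 56.0000 = 0.085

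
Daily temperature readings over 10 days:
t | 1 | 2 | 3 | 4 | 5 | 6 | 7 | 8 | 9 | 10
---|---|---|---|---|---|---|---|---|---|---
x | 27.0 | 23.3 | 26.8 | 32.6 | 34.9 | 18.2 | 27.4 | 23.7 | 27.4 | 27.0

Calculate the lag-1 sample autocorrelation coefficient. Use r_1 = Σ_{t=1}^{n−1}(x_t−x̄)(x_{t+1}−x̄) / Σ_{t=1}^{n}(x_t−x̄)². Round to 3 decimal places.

Mean x̄ = (27.0 + 23.3 + 26.8 + 32.6 + 34.9 + 18.2 + 27.4 + 23.7 + 27.4 + 27.0)/10 = 26.8300
Numerator Σ_{t=1}^{9}(x_t−x̄)(x_{t+1}−x̄) = -32.1379
Denominator Σ(x_t−x̄)² = 195.8610
r_1 = -32.1379 / 195.8610 = -0.164

-0.164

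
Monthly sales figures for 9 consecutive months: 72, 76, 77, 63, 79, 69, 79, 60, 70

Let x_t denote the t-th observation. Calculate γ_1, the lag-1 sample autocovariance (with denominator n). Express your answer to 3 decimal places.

-21.160

Mean x̄ = (72 + 76 + 77 + 63 + 79 + 69 + 79 + 60 + 70)/9 = 71.6667
Σ_{t=1}^{8}(x_t−x̄)(x_{t+1}−x̄) = -190.4444
γ_1 = -190.4444 / 9 = -21.160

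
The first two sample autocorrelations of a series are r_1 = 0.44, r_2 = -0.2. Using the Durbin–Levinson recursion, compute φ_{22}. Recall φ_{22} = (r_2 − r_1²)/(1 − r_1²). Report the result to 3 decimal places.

-0.488

φ_{22} = (r_2 − r_1²) / (1 − r_1²)
r_1² = (0.44)² = 0.1936
Numerator = -0.2 − 0.1936 = -0.3936; denominator = 1 − 0.1936 = 0.8064
φ_{22} = -0.3936 / 0.8064 = -0.488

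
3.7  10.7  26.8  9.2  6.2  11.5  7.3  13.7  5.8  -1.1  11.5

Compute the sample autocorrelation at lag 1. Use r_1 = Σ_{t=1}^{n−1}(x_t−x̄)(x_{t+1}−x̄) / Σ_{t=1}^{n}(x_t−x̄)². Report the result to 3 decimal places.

Mean x̄ = (3.7 + 10.7 + 26.8 + 9.2 + 6.2 + 11.5 + 7.3 + 13.7 + 5.8 − 1.1 + 11.5)/11 = 9.5727
Numerator Σ_{t=1}^{10}(x_t−x̄)(x_{t+1}−x̄) = -8.4998
Denominator Σ(x_t−x̄)² = 501.8218
r_1 = -8.4998 / 501.8218 = -0.017

-0.017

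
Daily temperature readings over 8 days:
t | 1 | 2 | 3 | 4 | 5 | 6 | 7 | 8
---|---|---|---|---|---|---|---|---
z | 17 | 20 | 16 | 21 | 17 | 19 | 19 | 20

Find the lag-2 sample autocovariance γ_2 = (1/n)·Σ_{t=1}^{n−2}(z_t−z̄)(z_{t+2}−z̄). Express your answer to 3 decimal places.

1.574

Mean z̄ = (17 + 20 + 16 + 21 + 17 + 19 + 19 + 20)/8 = 18.6250
Deviations: -1.6250, 1.3750, -2.6250, 2.3750, -1.6250, 0.3750, 0.3750, 1.3750
Σ_{t=1}^{6}(z_t−z̄)(z_{t+2}−z̄) = 12.5938
γ_2 = 12.5938 / 8 = 1.574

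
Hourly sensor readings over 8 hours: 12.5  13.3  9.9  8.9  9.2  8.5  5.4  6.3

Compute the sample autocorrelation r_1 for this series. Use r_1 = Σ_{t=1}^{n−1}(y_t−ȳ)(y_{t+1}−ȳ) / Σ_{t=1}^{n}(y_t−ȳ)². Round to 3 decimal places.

0.579

Mean ȳ = (12.5 + 13.3 + 9.9 + 8.9 + 9.2 + 8.5 + 5.4 + 6.3)/8 = 9.2500
Numerator Σ_{t=1}^{7}(y_t−ȳ)(y_{t+1}−ȳ) = 29.8675
Denominator Σ(y_t−ȳ)² = 51.6000
r_1 = 29.8675 / 51.6000 = 0.579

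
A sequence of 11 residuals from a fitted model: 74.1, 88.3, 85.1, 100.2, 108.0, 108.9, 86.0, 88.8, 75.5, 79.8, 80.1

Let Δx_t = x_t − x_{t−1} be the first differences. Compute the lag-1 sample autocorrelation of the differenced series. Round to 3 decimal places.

First differences Δx: 14.2, -3.2, 15.1, 7.8, 0.9, -22.9, 2.8, -13.3, 4.3, 0.3
Mean of differences = 0.6000
Numerator Σ(Δx_t−Δx̄)(Δx_{t+1}−Δx̄) = -142.0900
Denominator Σ(Δx_t−Δx̄)² = 1225.6600
r_1(Δx) = -142.0900 / 1225.6600 = -0.116

-0.116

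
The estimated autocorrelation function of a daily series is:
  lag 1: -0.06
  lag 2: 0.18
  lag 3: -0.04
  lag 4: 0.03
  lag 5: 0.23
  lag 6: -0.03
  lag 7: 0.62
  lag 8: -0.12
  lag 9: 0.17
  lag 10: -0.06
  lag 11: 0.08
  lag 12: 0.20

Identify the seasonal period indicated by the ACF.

7

The largest autocorrelation is r_7 = 0.62; the remaining lags stay at or below 0.23.
The dominant spike at lag 7 indicates a seasonal period of 7.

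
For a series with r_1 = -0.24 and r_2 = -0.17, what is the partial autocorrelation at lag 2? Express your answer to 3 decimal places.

φ_{22} = (r_2 − r_1²) / (1 − r_1²)
r_1² = (-0.24)² = 0.0576
Numerator = -0.17 − 0.0576 = -0.2276; denominator = 1 − 0.0576 = 0.9424
φ_{22} = -0.2276 / 0.9424 = -0.242

-0.242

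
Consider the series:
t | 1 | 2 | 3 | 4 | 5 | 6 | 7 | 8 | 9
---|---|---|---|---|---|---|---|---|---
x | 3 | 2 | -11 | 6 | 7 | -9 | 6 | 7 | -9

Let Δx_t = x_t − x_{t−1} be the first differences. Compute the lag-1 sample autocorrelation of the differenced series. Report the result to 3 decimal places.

-0.375

First differences Δx: -1, -13, 17, 1, -16, 15, 1, -16
Mean of differences = -1.5000
Numerator Σ(Δx_t−Δx̄)(Δx_{t+1}−Δx̄) = -442.7500
Denominator Σ(Δx_t−Δx̄)² = 1180.0000
r_1(Δx) = -442.7500 / 1180.0000 = -0.375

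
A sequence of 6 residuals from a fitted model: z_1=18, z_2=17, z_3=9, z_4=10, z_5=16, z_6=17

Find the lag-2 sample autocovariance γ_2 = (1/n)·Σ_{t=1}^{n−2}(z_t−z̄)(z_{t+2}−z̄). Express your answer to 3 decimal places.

Mean z̄ = (18 + 17 + 9 + 10 + 16 + 17)/6 = 14.5000
Σ_{t=1}^{4}(z_t−z̄)(z_{t+2}−z̄) = -50.0000
γ_2 = -50.0000 / 6 = -8.333

-8.333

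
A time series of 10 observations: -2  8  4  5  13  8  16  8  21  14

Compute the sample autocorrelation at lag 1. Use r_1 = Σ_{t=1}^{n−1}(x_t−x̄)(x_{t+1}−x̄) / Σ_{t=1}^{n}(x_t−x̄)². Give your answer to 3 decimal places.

0.112

Mean x̄ = (-2 + 8 + 4 + 5 + 13 + 8 + 16 + 8 + 21 + 14)/10 = 9.5000
Numerator Σ_{t=1}^{9}(x_t−x̄)(x_{t+1}−x̄) = 44.2500
Denominator Σ(x_t−x̄)² = 396.5000
r_1 = 44.2500 / 396.5000 = 0.112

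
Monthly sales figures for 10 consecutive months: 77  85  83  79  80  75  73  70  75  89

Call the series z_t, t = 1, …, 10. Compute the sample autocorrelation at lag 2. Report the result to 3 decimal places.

Mean z̄ = (77 + 85 + 83 + 79 + 80 + 75 + 73 + 70 + 75 + 89)/10 = 78.6000
Numerator Σ_{t=1}^{8}(z_t−z̄)(z_{t+2}−z̄) = -45.9200
Denominator Σ(z_t−z̄)² = 304.4000
r_2 = -45.9200 / 304.4000 = -0.151

-0.151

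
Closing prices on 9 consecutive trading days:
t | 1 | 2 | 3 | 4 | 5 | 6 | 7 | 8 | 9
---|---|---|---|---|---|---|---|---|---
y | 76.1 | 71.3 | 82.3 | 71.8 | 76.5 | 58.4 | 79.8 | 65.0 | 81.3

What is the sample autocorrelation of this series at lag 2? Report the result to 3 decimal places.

Mean ȳ = (76.1 + 71.3 + 82.3 + 71.8 + 76.5 + 58.4 + 79.8 + 65.0 + 81.3)/9 = 73.6111
Σ(y_t−ȳ)(y_{t+2}−ȳ) = (21.6257) + (4.1857) + (25.1012) + (27.5490) + (17.8790) + (130.9846) + (47.5857) = 274.9109
Denominator Σ(y_t−ȳ)² = 501.6089
r_2 = 274.9109 / 501.6089 = 0.548

0.548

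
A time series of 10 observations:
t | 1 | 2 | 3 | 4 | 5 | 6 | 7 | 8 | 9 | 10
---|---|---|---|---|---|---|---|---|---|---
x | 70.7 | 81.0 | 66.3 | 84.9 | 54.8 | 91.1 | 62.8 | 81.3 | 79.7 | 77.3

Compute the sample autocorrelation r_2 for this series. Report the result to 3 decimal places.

Mean x̄ = (70.7 + 81.0 + 66.3 + 84.9 + 54.8 + 91.1 + 62.8 + 81.3 + 79.7 + 77.3)/10 = 74.9900
Numerator Σ_{t=1}^{8}(x_t−x̄)(x_{t+2}−x̄) = 736.8718
Denominator Σ(x_t−x̄)² = 1111.3490
r_2 = 736.8718 / 1111.3490 = 0.663

0.663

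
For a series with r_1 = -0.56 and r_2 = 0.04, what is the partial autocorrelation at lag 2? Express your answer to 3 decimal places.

-0.399

φ_{22} = (r_2 − r_1²) / (1 − r_1²)
r_1² = (-0.56)² = 0.3136
Numerator = 0.04 − 0.3136 = -0.2736; denominator = 1 − 0.3136 = 0.6864
φ_{22} = -0.2736 / 0.6864 = -0.399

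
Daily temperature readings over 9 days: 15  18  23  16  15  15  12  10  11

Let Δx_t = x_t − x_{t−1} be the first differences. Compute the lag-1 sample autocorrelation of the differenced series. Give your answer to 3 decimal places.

First differences Δx: 3, 5, -7, -1, 0, -3, -2, 1
Mean of differences = -0.5000
Numerator Σ(Δx_t−Δx̄)(Δx_{t+1}−Δx̄) = -13.2500
Denominator Σ(Δx_t−Δx̄)² = 96.0000
r_1(Δx) = -13.2500 / 96.0000 = -0.138

-0.138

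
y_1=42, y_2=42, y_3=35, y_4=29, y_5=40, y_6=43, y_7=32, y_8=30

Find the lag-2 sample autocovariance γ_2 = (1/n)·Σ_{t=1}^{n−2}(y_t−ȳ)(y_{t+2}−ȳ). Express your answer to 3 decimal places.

-20.207

Mean ȳ = (42 + 42 + 35 + 29 + 40 + 43 + 32 + 30)/8 = 36.6250
Σ_{t=1}^{6}(y_t−ȳ)(y_{t+2}−ȳ) = -161.6563
γ_2 = -161.6563 / 8 = -20.207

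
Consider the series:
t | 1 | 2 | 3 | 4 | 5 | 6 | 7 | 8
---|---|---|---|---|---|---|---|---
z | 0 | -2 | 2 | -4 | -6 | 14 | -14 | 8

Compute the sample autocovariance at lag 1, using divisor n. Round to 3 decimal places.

Mean z̄ = (0 − 2 + 2 − 4 − 6 + 14 − 14 + 8)/8 = -0.2500
Deviations: 0.2500, -1.7500, 2.2500, -3.7500, -5.7500, 14.2500, -13.7500, 8.2500
Σ_{t=1}^{7}(z_t−z̄)(z_{t+1}−z̄) = -382.5625
γ_1 = -382.5625 / 8 = -47.820

-47.820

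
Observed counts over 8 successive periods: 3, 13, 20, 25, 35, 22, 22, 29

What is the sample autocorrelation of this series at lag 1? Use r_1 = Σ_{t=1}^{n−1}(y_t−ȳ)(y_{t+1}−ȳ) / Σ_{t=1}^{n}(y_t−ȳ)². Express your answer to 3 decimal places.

0.338

Mean ȳ = (3 + 13 + 20 + 25 + 35 + 22 + 22 + 29)/8 = 21.1250
Deviations from mean: -18.1250, -8.1250, -1.1250, 3.8750, 13.8750, 0.8750, 0.8750, 7.8750
Numerator Σ_{t=1}^{7}(y_t−ȳ)(y_{t+1}−ȳ) = 225.6094
Denominator Σ(y_t−ȳ)² = 666.8750
r_1 = 225.6094 / 666.8750 = 0.338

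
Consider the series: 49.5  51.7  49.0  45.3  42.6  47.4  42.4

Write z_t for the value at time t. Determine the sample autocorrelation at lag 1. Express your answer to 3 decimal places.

0.287

Mean z̄ = (49.5 + 51.7 + 49.0 + 45.3 + 42.6 + 47.4 + 42.4)/7 = 46.8429
Deviations from mean: 2.6571, 4.8571, 2.1571, -1.5429, -4.2429, 0.5571, -4.4429
Numerator Σ_{t=1}^{6}(z_t−z̄)(z_{t+1}−z̄) = 21.7624
Denominator Σ(z_t−z̄)² = 75.7371
r_1 = 21.7624 / 75.7371 = 0.287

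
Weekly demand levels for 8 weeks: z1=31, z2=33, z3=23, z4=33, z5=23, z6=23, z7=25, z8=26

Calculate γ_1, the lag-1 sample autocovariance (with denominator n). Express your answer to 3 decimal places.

Mean z̄ = (31 + 33 + 23 + 33 + 23 + 23 + 25 + 26)/8 = 27.1250
Σ_{t=1}^{7}(z_t−z̄)(z_{t+1}−z̄) = -21.7656
γ_1 = -21.7656 / 8 = -2.721

-2.721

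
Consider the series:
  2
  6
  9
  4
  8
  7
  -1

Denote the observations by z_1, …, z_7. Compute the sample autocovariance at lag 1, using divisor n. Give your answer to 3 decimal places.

Mean z̄ = (2 + 6 + 9 + 4 + 8 + 7 − 1)/7 = 5.0000
Deviations: -3.0000, 1.0000, 4.0000, -1.0000, 3.0000, 2.0000, -6.0000
Σ_{t=1}^{6}(z_t−z̄)(z_{t+1}−z̄) = -12.0000
γ_1 = -12.0000 / 7 = -1.714

-1.714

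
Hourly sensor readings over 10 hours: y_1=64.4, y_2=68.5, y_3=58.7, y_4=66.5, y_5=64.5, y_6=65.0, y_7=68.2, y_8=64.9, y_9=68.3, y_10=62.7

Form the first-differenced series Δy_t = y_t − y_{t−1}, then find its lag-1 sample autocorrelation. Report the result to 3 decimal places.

First differences Δy: 4.1, -9.8, 7.8, -2.0, 0.5, 3.2, -3.3, 3.4, -5.6
Mean of differences = -0.1889
Numerator Σ(Δy_t−Δȳ)(Δy_{t+1}−Δȳ) = -172.5135
Denominator Σ(Δy_t−Δȳ)² = 241.6689
r_1(Δy) = -172.5135 / 241.6689 = -0.714

-0.714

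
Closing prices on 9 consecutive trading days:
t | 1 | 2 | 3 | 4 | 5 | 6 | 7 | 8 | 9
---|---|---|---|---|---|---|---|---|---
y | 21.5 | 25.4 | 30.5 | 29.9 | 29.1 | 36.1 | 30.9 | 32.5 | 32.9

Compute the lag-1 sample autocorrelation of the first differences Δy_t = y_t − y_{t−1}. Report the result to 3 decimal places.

First differences Δy: 3.9, 5.1, -0.6, -0.8, 7.0, -5.2, 1.6, 0.4
Mean of differences = 1.4250
Numerator Σ(Δy_t−Δȳ)(Δy_{t+1}−Δȳ) = -44.5181
Denominator Σ(Δy_t−Δȳ)² = 104.7350
r_1(Δy) = -44.5181 / 104.7350 = -0.425

-0.425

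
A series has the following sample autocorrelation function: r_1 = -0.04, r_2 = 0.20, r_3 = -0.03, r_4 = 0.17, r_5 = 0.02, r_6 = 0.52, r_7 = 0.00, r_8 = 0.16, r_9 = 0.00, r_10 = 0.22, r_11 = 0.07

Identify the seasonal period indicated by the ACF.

6

The largest autocorrelation is r_6 = 0.52; the remaining lags stay at or below 0.22.
The dominant spike at lag 6 indicates a seasonal period of 6.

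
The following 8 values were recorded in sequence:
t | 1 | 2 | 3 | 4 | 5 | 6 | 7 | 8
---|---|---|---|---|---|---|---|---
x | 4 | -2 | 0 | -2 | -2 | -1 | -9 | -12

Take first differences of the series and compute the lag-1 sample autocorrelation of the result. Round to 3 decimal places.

-0.261

First differences Δx: -6, 2, -2, 0, 1, -8, -3
Mean of differences = -2.2857
Numerator Σ(Δx_t−Δx̄)(Δx_{t+1}−Δx̄) = -21.2245
Denominator Σ(Δx_t−Δx̄)² = 81.4286
r_1(Δx) = -21.2245 / 81.4286 = -0.261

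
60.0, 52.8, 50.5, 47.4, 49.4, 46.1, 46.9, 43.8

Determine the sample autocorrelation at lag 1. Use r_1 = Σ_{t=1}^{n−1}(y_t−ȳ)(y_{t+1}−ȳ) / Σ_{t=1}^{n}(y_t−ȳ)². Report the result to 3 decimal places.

0.341

Mean ȳ = (60.0 + 52.8 + 50.5 + 47.4 + 49.4 + 46.1 + 46.9 + 43.8)/8 = 49.6125
Deviations from mean: 10.3875, 3.1875, 0.8875, -2.2125, -0.2125, -3.5125, -2.7125, -5.8125
Σ(y_t−ȳ)(y_{t+1}−ȳ) = (33.1102) + (2.8289) + (-1.9636) + (0.4702) + (0.7464) + (9.5277) + (15.7664) = 60.4861
Denominator Σ(y_t−ȳ)² = 177.2688
r_1 = 60.4861 / 177.2688 = 0.341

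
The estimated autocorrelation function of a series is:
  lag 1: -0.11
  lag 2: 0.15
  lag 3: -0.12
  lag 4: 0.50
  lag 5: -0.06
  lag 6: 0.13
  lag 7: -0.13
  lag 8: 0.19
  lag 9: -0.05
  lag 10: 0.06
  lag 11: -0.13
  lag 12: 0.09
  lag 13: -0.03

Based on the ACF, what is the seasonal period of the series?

The largest autocorrelation is r_4 = 0.50, with a weaker echo at lag 8 (0.19); the remaining lags stay at or below 0.15.
The dominant spike at lag 4 indicates a seasonal period of 4.

4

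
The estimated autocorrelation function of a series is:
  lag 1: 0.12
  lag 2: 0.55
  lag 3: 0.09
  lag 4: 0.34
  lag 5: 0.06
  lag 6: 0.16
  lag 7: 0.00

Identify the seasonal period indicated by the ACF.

2

The largest autocorrelation is r_2 = 0.55, with weaker echoes at lags 4 (0.34) and 6 (0.16); the remaining lags stay at or below 0.12.
The dominant spike at lag 2 indicates a seasonal period of 2.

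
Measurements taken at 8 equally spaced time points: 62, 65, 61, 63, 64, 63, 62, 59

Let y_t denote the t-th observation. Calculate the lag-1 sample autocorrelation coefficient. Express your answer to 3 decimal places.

Mean ȳ = (62 + 65 + 61 + 63 + 64 + 63 + 62 + 59)/8 = 62.3750
Numerator Σ_{t=1}^{7}(y_t−ȳ)(y_{t+1}−ȳ) = -2.3906
Denominator Σ(y_t−ȳ)² = 23.8750
r_1 = -2.3906 / 23.8750 = -0.100

-0.100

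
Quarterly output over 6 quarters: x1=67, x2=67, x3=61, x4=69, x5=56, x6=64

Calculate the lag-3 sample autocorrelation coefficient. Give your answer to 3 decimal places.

-0.078

Mean x̄ = (67 + 67 + 61 + 69 + 56 + 64)/6 = 64.0000
Deviations from mean: 3.0000, 3.0000, -3.0000, 5.0000, -8.0000, 0.0000
Σ(x_t−x̄)(x_{t+3}−x̄) = (15.0000) + (-24.0000) + (0.0000) = -9.0000
Denominator Σ(x_t−x̄)² = 116.0000
r_3 = -9.0000 / 116.0000 = -0.078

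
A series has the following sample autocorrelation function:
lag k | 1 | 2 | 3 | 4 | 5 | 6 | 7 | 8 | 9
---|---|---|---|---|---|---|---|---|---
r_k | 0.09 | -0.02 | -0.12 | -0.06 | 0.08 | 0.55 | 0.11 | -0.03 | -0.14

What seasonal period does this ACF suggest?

6

The largest autocorrelation is r_6 = 0.55; the remaining lags stay at or below 0.11.
The dominant spike at lag 6 indicates a seasonal period of 6.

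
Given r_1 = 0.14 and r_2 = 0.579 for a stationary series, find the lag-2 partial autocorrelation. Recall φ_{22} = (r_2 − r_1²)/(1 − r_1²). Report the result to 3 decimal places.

φ_{22} = (r_2 − r_1²) / (1 − r_1²)
r_1² = (0.14)² = 0.0196
Numerator = 0.579 − 0.0196 = 0.5594; denominator = 1 − 0.0196 = 0.9804
φ_{22} = 0.5594 / 0.9804 = 0.571

0.571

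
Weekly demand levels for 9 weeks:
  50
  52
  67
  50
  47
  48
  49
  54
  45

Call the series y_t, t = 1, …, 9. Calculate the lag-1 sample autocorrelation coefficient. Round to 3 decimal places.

-0.019

Mean ȳ = (50 + 52 + 67 + 50 + 47 + 48 + 49 + 54 + 45)/9 = 51.3333
Numerator Σ_{t=1}^{8}(y_t−ȳ)(y_{t+1}−ȳ) = -6.4444
Denominator Σ(y_t−ȳ)² = 332.0000
r_1 = -6.4444 / 332.0000 = -0.019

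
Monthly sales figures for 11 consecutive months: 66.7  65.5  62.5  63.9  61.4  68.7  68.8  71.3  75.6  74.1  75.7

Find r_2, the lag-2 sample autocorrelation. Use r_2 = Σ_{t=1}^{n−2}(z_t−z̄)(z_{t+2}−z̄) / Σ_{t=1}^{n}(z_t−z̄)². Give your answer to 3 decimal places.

0.513

Mean z̄ = (66.7 + 65.5 + 62.5 + 63.9 + 61.4 + 68.7 + 68.8 + 71.3 + 75.6 + 74.1 + 75.7)/11 = 68.5636
Numerator Σ_{t=1}^{9}(z_t−z̄)(z_{t+2}−z̄) = 134.0964
Denominator Σ(z_t−z̄)² = 261.3455
r_2 = 134.0964 / 261.3455 = 0.513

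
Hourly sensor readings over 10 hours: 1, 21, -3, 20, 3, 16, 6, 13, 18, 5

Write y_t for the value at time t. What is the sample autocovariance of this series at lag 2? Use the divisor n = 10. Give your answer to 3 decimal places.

37.700

Mean ȳ = (1 + 21 − 3 + 20 + 3 + 16 + 6 + 13 + 18 + 5)/10 = 10.0000
Σ_{t=1}^{8}(y_t−ȳ)(y_{t+2}−ȳ) = 377.0000
γ_2 = 377.0000 / 10 = 37.700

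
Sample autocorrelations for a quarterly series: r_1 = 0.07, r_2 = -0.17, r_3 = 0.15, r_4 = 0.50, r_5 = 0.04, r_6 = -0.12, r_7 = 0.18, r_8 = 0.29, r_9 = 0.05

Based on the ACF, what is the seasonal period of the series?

4

The largest autocorrelation is r_4 = 0.50, with a weaker echo at lag 8 (0.29); the remaining lags stay at or below 0.18.
The dominant spike at lag 4 indicates a seasonal period of 4.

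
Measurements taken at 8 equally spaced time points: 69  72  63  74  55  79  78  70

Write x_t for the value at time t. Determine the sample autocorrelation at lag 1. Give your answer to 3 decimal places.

-0.380

Mean x̄ = (69 + 72 + 63 + 74 + 55 + 79 + 78 + 70)/8 = 70.0000
Deviations from mean: -1.0000, 2.0000, -7.0000, 4.0000, -15.0000, 9.0000, 8.0000, 0.0000
Σ(x_t−x̄)(x_{t+1}−x̄) = (-2.0000) + (-14.0000) + (-28.0000) + (-60.0000) + (-135.0000) + (72.0000) + (0.0000) = -167.0000
Denominator Σ(x_t−x̄)² = 440.0000
r_1 = -167.0000 / 440.0000 = -0.380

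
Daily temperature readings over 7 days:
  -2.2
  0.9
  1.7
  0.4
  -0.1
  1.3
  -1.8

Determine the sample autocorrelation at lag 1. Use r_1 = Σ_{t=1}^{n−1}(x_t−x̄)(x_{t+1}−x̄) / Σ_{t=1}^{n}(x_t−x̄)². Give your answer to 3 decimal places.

-0.176

Mean x̄ = (-2.2 + 0.9 + 1.7 + 0.4 − 0.1 + 1.3 − 1.8)/7 = 0.0286
Deviations from mean: -2.2286, 0.8714, 1.6714, 0.3714, -0.1286, 1.2714, -1.8286
Σ(x_t−x̄)(x_{t+1}−x̄) = (-1.9420) + (1.4565) + (0.6208) + (-0.0478) + (-0.1635) + (-2.3249) = -2.4008
Denominator Σ(x_t−x̄)² = 13.6343
r_1 = -2.4008 / 13.6343 = -0.176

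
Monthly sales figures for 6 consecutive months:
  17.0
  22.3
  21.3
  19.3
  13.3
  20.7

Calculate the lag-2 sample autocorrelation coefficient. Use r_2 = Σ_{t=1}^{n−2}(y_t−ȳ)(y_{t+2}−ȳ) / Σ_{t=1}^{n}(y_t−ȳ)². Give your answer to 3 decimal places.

-0.291

Mean ȳ = (17.0 + 22.3 + 21.3 + 19.3 + 13.3 + 20.7)/6 = 18.9833
Deviations from mean: -1.9833, 3.3167, 2.3167, 0.3167, -5.6833, 1.7167
Numerator Σ_{t=1}^{4}(y_t−ȳ)(y_{t+2}−ȳ) = -16.1672
Denominator Σ(y_t−ȳ)² = 55.6483
r_2 = -16.1672 / 55.6483 = -0.291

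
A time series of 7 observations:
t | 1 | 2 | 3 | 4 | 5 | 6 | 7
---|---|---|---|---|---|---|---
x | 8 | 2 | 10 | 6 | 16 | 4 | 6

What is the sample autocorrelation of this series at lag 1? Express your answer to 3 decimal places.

-0.457

Mean x̄ = (8 + 2 + 10 + 6 + 16 + 4 + 6)/7 = 7.4286
Deviations from mean: 0.5714, -5.4286, 2.5714, -1.4286, 8.5714, -3.4286, -1.4286
Numerator Σ_{t=1}^{6}(x_t−x̄)(x_{t+1}−x̄) = -57.4694
Denominator Σ(x_t−x̄)² = 125.7143
r_1 = -57.4694 / 125.7143 = -0.457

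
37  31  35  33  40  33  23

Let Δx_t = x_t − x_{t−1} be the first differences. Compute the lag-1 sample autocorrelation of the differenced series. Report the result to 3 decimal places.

First differences Δx: -6, 4, -2, 7, -7, -10
Mean of differences = -2.3333
Numerator Σ(Δx_t−Δx̄)(Δx_{t+1}−Δx̄) = -25.7778
Denominator Σ(Δx_t−Δx̄)² = 221.3333
r_1(Δx) = -25.7778 / 221.3333 = -0.116

-0.116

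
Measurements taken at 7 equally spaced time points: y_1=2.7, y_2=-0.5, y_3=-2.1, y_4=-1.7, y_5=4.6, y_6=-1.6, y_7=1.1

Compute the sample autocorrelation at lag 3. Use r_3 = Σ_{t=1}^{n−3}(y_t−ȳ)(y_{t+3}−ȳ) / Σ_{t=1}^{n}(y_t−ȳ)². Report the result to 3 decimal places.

Mean ȳ = (2.7 − 0.5 − 2.1 − 1.7 + 4.6 − 1.6 + 1.1)/7 = 0.3571
Deviations from mean: 2.3429, -0.8571, -2.4571, -2.0571, 4.2429, -1.9571, 0.7429
Σ(y_t−ȳ)(y_{t+3}−ȳ) = (-4.8196) + (-3.6367) + (4.8090) + (-1.5282) = -5.1755
Denominator Σ(y_t−ȳ)² = 38.8771
r_3 = -5.1755 / 38.8771 = -0.133

-0.133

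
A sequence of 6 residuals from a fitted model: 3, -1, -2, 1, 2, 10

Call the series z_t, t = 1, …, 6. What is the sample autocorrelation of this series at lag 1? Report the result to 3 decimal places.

0.157

Mean z̄ = (3 − 1 − 2 + 1 + 2 + 10)/6 = 2.1667
Σ(z_t−z̄)(z_{t+1}−z̄) = (-2.6389) + (13.1944) + (4.8611) + (0.1944) + (-1.3056) = 14.3056
Denominator Σ(z_t−z̄)² = 90.8333
r_1 = 14.3056 / 90.8333 = 0.157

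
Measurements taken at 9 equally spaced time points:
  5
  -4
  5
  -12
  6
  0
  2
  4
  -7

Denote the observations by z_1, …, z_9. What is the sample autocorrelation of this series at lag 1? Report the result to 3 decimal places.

Mean z̄ = (5 − 4 + 5 − 12 + 6 + 0 + 2 + 4 − 7)/9 = -0.1111
Numerator Σ_{t=1}^{8}(z_t−z̄)(z_{t+1}−z̄) = -191.9012
Denominator Σ(z_t−z̄)² = 314.8889
r_1 = -191.9012 / 314.8889 = -0.609

-0.609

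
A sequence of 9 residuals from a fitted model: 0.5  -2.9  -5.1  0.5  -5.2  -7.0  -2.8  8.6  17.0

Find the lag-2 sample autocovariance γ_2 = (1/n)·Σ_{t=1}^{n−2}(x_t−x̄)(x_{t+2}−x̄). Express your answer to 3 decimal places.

-7.411

Mean x̄ = (0.5 − 2.9 − 5.1 + 0.5 − 5.2 − 7.0 − 2.8 + 8.6 + 17.0)/9 = 0.4000
Σ_{t=1}^{7}(x_t−x̄)(x_{t+2}−x̄) = -66.7000
γ_2 = -66.7000 / 9 = -7.411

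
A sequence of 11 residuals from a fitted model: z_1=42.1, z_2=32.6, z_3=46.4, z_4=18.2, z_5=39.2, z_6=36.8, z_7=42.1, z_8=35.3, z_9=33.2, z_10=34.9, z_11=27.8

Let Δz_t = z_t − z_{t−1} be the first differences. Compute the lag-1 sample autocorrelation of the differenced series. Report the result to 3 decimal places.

First differences Δz: -9.5, 13.8, -28.2, 21.0, -2.4, 5.3, -6.8, -2.1, 1.7, -7.1
Mean of differences = -1.4300
Numerator Σ(Δz_t−Δz̄)(Δz_{t+1}−Δz̄) = -1211.7359
Denominator Σ(Δz_t−Δz̄)² = 1634.2810
r_1(Δz) = -1211.7359 / 1634.2810 = -0.741

-0.741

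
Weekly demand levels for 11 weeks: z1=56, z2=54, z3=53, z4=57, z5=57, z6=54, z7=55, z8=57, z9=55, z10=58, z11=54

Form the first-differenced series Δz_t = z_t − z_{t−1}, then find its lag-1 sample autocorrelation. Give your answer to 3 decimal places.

-0.381

First differences Δz: -2, -1, 4, 0, -3, 1, 2, -2, 3, -4
Mean of differences = -0.2000
Numerator Σ(Δz_t−Δz̄)(Δz_{t+1}−Δz̄) = -24.2400
Denominator Σ(Δz_t−Δz̄)² = 63.6000
r_1(Δz) = -24.2400 / 63.6000 = -0.381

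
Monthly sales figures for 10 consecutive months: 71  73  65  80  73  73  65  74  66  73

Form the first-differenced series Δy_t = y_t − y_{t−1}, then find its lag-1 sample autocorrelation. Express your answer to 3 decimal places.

First differences Δy: 2, -8, 15, -7, 0, -8, 9, -8, 7
Mean of differences = 0.2222
Numerator Σ(Δy_t−Δȳ)(Δy_{t+1}−Δȳ) = -439.4938
Denominator Σ(Δy_t−Δȳ)² = 599.5556
r_1(Δy) = -439.4938 / 599.5556 = -0.733

-0.733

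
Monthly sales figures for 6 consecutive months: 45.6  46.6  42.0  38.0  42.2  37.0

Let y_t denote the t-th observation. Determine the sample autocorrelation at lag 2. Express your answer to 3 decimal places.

0.016

Mean ȳ = (45.6 + 46.6 + 42.0 + 38.0 + 42.2 + 37.0)/6 = 41.9000
Deviations from mean: 3.7000, 4.7000, 0.1000, -3.9000, 0.3000, -4.9000
Numerator Σ_{t=1}^{4}(y_t−ȳ)(y_{t+2}−ȳ) = 1.1800
Denominator Σ(y_t−ȳ)² = 75.1000
r_2 = 1.1800 / 75.1000 = 0.016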